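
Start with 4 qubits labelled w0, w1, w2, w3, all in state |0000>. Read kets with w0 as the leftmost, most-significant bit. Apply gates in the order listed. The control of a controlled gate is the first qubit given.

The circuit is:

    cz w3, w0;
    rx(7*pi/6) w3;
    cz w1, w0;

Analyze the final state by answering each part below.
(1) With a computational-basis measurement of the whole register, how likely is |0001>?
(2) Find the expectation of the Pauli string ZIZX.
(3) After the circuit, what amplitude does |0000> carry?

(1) The probability of measuring |0001> is sqrt(3)/4 + 1/2.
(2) In the final state, ZIZX has expectation 0.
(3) |0000> carries amplitude -sqrt(6)/4 + sqrt(2)/4 in the final state.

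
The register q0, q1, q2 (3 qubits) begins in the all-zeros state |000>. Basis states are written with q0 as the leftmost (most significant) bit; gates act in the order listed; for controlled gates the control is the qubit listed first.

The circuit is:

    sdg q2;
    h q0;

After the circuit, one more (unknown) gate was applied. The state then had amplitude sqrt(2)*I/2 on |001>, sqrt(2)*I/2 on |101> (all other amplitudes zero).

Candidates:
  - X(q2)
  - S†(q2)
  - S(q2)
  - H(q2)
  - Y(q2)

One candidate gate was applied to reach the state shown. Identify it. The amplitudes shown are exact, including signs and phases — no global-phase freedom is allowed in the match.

The unique candidate consistent with the amplitudes is Y(q2).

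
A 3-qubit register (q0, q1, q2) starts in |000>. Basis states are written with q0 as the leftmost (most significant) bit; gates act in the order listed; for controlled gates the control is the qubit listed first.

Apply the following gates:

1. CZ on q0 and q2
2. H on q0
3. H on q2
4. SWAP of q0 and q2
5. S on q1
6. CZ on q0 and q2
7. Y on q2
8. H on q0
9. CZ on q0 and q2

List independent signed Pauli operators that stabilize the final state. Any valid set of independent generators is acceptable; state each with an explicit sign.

One valid set of independent stabilizer generators is -XIX, -ZIZ, +IZI (any independent generating set of the same group is equally correct).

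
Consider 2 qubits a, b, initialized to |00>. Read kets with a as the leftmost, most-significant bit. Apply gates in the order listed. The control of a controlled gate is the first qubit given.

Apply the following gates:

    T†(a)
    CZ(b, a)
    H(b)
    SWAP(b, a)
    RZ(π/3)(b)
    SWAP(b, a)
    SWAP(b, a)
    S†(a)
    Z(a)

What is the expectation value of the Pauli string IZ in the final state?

The expectation value of IZ is 1. Key observation: gates 6-7 undo each other exactly, leaving only the rest of the circuit to track.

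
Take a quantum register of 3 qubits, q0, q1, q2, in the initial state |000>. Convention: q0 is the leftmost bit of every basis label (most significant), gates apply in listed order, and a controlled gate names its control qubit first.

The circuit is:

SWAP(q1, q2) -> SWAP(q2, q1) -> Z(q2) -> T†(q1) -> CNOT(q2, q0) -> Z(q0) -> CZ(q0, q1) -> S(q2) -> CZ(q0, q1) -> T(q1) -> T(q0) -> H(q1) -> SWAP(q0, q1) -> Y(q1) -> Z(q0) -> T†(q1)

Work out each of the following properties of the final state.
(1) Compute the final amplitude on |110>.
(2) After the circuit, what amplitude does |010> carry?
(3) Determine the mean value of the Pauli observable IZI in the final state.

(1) |110> carries amplitude -sqrt(2)*exp(I*pi/4)/2 in the final state.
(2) |010> carries amplitude sqrt(2)*exp(I*pi/4)/2 in the final state.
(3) In the final state, IZI has expectation -1.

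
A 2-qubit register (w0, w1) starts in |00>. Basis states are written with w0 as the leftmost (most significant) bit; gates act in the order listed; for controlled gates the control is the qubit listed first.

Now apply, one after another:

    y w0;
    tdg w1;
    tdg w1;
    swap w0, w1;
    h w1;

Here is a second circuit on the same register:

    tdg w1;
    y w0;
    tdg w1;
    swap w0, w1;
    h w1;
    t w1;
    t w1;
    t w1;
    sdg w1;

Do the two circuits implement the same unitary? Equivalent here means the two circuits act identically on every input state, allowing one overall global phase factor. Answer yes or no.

No — the two circuits implement different unitaries, even allowing a global phase.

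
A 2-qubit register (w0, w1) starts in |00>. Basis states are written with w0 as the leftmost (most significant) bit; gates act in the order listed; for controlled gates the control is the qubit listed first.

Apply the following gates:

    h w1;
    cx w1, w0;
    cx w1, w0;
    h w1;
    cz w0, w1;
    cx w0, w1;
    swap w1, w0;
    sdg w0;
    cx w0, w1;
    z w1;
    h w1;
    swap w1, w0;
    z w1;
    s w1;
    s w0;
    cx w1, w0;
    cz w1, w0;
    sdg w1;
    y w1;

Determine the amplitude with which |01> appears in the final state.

|01> carries amplitude sqrt(2)*I/2 in the final state.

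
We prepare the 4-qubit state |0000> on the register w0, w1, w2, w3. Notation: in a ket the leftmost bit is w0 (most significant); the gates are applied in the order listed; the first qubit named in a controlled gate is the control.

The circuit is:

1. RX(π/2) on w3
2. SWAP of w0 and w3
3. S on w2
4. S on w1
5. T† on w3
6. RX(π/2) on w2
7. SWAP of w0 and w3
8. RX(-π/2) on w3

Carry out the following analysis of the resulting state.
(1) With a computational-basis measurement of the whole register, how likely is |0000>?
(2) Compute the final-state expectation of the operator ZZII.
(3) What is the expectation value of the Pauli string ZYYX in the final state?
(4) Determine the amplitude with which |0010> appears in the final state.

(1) A full measurement returns |0000> with probability 1/2.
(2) The observable ZZII averages to 1.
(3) In the final state, ZYYX has expectation 0.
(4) The amplitude on |0010> is -sqrt(2)*I/2.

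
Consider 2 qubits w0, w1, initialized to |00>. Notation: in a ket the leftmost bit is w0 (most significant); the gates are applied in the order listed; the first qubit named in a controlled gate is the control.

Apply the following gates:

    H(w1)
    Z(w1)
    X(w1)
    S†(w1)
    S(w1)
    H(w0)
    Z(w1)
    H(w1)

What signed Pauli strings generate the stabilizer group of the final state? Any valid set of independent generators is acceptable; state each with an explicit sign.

One valid set of independent stabilizer generators is +XI, +IZ (any independent generating set of the same group is equally correct).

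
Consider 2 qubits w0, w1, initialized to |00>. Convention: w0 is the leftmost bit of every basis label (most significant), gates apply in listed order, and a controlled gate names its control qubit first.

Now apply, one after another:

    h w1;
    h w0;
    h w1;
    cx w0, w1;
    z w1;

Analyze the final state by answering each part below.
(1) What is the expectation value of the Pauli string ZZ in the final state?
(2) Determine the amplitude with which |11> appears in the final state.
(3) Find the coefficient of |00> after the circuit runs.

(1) In the final state, ZZ has expectation 1.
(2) The final state's coefficient on |11> equals -sqrt(2)/2.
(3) |00> carries amplitude sqrt(2)/2 in the final state.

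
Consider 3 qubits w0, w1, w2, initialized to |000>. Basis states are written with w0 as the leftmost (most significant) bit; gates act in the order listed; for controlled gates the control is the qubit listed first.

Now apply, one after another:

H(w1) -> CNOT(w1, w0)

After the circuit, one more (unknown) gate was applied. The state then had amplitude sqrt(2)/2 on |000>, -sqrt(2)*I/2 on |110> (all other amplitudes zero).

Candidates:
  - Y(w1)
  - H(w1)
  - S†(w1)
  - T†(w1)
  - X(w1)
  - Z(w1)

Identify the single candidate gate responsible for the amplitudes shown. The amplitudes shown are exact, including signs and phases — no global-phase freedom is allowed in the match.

The unique candidate consistent with the amplitudes is S†(w1).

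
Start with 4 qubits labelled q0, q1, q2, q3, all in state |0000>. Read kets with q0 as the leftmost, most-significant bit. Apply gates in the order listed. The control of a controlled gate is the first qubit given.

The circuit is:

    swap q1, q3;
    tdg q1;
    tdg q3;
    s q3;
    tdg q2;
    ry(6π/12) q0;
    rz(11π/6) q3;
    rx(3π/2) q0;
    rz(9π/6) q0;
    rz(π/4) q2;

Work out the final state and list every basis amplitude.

After the circuit, the state carries amplitude (-1 - I)*exp(5*I*pi/24)/2 on |0000>, (1 + I)*exp(17*I*pi/24)/2 on |1000>, and 0 on every other basis state.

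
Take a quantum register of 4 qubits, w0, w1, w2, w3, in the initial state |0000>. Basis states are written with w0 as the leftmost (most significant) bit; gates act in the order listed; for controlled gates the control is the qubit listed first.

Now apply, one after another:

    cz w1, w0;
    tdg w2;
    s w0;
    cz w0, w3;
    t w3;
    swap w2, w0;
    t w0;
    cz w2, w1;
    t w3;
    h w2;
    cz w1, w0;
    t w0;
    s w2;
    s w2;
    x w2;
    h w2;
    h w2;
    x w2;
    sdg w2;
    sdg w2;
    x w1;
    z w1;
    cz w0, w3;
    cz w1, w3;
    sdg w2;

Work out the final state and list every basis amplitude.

The final amplitudes are -sqrt(2)/2 on |0100>, sqrt(2)*I/2 on |0110>, and 0 on every other basis state. Key observation: steps 13-20 multiply out to the identity, so the circuit reduces to the remaining gates.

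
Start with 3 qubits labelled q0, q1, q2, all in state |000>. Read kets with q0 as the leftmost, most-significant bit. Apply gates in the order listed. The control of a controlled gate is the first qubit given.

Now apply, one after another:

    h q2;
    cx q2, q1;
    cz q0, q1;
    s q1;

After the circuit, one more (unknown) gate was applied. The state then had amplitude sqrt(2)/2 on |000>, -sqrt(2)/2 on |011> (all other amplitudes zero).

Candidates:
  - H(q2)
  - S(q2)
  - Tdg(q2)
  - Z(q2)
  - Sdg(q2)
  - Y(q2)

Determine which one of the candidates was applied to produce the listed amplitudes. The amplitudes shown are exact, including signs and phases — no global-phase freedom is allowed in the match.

The unique candidate consistent with the amplitudes is S(q2).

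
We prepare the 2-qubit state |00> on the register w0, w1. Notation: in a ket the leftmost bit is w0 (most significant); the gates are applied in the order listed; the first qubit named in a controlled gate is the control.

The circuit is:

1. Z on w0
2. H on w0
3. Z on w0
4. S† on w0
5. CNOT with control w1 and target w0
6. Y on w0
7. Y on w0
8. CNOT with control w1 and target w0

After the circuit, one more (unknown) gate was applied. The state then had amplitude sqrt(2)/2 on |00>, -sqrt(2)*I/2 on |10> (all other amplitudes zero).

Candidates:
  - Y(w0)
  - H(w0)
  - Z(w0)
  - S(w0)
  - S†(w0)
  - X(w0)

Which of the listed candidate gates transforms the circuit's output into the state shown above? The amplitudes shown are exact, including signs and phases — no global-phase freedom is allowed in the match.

The unique candidate consistent with the amplitudes is Z(w0). Key observation: steps 5-8 multiply out to the identity, so the circuit reduces to the remaining gates.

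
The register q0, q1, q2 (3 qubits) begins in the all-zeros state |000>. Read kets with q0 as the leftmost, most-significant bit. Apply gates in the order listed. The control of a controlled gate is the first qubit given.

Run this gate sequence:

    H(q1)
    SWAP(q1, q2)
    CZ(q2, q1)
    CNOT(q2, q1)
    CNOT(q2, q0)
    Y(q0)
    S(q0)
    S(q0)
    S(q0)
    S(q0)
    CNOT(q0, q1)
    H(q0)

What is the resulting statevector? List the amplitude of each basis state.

The final amplitudes are 0 on |000>, 0 on |001>, I/2 on |010>, -I/2 on |011>, 0 on |100>, 0 on |101>, -I/2 on |110>, -I/2 on |111>. Key observation: the block from step 7 through step 10 cancels to the identity and can be dropped.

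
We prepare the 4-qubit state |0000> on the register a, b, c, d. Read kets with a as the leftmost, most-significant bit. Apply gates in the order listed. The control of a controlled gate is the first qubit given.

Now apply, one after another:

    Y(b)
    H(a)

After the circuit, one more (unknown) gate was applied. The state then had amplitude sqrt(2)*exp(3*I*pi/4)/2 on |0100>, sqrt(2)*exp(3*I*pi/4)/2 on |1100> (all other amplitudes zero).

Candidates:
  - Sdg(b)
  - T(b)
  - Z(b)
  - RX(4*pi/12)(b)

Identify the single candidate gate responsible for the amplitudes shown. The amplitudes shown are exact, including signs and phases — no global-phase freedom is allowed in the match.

The unique candidate consistent with the amplitudes is T(b).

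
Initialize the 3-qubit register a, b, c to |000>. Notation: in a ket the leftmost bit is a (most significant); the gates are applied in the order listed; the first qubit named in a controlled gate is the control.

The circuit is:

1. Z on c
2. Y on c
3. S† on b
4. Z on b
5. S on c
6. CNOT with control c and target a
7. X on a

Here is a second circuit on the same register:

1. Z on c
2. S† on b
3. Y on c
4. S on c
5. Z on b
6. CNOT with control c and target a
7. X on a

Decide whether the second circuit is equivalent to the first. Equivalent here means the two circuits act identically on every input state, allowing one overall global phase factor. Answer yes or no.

Yes: on every input state the two circuits agree up to one overall phase factor.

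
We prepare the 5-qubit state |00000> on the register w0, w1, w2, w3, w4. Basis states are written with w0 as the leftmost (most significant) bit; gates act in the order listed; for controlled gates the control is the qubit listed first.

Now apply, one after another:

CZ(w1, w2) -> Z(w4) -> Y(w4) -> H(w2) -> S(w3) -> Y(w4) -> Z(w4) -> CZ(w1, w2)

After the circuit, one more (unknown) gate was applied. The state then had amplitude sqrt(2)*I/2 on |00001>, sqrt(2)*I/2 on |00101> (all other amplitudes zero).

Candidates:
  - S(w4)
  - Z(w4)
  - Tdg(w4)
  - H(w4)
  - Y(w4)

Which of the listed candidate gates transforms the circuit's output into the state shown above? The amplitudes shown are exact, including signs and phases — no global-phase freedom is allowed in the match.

The applied gate was Y(w4).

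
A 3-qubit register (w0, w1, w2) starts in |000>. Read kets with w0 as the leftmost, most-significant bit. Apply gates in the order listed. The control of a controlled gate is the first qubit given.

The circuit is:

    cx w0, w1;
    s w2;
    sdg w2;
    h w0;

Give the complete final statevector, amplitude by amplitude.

The resulting statevector has amplitude sqrt(2)/2 on |000>, sqrt(2)/2 on |100>, and 0 on every other basis state. Key observation: steps 2-3 multiply out to the identity, so the circuit reduces to the remaining gates.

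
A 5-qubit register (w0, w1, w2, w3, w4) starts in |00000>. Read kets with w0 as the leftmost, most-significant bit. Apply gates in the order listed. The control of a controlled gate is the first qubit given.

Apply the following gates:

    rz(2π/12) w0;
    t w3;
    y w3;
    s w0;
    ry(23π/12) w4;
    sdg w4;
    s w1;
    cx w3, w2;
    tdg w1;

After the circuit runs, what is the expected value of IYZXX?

The observable IYZXX averages to 0.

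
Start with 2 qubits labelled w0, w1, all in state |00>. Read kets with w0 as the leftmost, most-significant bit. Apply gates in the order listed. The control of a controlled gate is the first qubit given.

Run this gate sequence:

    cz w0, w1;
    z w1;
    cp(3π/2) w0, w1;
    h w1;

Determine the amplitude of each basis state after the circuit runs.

The final amplitudes are sqrt(2)/2 on |00>, sqrt(2)/2 on |01>, 0 on |10>, 0 on |11>.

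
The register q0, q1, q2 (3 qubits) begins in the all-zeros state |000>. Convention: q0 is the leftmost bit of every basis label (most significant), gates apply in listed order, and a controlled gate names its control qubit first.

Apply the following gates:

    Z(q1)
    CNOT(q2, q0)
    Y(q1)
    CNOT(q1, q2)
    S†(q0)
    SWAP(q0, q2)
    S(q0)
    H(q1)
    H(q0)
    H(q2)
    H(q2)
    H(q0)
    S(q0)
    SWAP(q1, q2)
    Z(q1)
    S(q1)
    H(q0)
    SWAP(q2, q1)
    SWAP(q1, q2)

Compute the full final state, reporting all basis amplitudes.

The resulting statevector has amplitude -I/2 on |000>, I/2 on |001>, 0 on |010>, 0 on |011>, I/2 on |100>, -I/2 on |101>, 0 on |110>, 0 on |111>. Key observation: gates 9-12 undo each other exactly, leaving only the rest of the circuit to track.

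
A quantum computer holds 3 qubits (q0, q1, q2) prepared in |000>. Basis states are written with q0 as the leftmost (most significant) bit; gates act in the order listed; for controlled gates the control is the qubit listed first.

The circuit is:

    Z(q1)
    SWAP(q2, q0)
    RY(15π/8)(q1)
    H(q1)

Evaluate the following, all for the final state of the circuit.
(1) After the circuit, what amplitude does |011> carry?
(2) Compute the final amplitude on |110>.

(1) The amplitude on |011> is 0.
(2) The final state's coefficient on |110> equals 0.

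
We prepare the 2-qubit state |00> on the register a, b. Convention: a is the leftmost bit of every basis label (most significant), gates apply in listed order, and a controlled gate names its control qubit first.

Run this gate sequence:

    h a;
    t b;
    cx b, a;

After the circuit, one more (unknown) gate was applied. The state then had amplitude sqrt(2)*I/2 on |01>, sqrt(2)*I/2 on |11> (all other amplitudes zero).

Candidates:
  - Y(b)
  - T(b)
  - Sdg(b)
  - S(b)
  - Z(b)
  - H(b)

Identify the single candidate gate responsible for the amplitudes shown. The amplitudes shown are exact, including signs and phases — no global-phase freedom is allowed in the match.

It was Y(b) that produced the state shown.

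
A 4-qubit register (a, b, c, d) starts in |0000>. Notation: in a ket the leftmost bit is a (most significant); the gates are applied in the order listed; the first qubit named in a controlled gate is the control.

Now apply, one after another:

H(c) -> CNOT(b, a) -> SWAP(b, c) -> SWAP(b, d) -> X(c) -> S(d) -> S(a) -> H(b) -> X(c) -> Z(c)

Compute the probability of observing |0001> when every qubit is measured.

Outcome |0001> occurs with probability 1/4.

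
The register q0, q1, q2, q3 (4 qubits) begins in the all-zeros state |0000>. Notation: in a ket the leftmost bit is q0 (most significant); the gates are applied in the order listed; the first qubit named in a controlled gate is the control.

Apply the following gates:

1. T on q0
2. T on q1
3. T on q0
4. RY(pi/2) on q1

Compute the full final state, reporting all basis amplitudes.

After the circuit, the state carries amplitude sqrt(2)/2 on |0000>, sqrt(2)/2 on |0100>, and 0 on every other basis state.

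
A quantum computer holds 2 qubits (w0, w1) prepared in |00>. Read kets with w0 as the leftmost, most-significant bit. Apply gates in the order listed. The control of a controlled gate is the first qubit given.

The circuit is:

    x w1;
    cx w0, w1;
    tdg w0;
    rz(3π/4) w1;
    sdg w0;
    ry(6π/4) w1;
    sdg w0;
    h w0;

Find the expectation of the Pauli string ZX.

The observable ZX averages to 0.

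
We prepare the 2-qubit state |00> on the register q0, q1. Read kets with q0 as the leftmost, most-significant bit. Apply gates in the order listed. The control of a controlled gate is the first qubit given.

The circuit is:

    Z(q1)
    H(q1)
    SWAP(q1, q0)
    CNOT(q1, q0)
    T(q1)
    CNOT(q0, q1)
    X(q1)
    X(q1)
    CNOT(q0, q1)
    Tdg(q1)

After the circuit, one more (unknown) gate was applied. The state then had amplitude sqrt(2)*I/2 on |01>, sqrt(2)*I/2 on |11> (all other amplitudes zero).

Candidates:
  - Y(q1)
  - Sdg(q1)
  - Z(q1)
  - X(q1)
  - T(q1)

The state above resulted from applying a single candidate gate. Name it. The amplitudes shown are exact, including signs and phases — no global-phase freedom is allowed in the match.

It was Y(q1) that produced the state shown. Key observation: gates 5-10 undo each other exactly, leaving only the rest of the circuit to track.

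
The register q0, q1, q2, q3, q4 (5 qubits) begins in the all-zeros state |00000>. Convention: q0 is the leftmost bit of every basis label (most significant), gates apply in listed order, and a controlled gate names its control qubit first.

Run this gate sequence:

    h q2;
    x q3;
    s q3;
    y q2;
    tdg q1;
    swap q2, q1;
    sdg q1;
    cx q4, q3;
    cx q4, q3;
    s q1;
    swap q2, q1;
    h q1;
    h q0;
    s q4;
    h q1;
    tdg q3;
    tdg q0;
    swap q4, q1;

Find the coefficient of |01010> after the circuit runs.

The final state's coefficient on |01010> equals 0. Key observation: steps 6-11 multiply out to the identity, so the circuit reduces to the remaining gates.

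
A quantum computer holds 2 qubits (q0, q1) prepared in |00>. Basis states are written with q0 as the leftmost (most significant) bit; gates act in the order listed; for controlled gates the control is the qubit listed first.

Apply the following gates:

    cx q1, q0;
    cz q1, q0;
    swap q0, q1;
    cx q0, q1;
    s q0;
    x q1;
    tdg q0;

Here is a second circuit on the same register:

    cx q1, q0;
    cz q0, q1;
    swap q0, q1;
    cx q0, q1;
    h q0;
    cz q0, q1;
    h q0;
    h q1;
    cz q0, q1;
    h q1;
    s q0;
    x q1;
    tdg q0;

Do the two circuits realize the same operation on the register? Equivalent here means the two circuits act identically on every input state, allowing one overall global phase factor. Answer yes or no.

No: there is an input state on which the two circuits produce genuinely different outputs (not merely differing by a phase).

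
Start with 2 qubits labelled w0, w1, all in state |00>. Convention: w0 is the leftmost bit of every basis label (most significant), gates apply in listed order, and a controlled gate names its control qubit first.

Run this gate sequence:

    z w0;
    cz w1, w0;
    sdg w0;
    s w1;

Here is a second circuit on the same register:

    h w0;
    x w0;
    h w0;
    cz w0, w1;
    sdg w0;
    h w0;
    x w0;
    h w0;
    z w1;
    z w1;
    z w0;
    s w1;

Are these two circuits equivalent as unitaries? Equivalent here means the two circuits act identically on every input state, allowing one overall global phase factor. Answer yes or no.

Yes, they are equivalent — the unitaries differ by at most a global phase.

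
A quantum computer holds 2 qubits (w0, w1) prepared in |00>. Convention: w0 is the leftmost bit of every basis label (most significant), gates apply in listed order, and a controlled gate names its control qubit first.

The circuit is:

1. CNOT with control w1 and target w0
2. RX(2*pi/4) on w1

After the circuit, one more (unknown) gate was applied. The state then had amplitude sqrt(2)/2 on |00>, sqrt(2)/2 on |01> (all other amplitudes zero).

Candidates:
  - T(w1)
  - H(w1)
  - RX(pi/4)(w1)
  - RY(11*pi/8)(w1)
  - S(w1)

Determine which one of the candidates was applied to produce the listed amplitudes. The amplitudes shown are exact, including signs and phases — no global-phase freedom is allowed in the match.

It was S(w1) that produced the state shown.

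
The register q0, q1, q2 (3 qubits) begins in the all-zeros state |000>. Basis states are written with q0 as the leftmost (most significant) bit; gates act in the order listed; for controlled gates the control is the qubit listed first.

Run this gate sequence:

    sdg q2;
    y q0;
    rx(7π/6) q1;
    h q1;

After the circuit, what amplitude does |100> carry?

|100> carries amplitude (1 - I)*(sqrt(3) + I)/4 in the final state.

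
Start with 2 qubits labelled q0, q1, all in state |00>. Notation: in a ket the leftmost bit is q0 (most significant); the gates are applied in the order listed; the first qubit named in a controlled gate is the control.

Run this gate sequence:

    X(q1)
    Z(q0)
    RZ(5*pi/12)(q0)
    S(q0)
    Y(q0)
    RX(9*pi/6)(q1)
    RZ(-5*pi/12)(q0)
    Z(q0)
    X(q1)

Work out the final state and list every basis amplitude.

The final amplitudes are 0 on |00>, 0 on |01>, sqrt(2)*exp(I*pi/12)/2 on |10>, sqrt(2)*exp(7*I*pi/12)/2 on |11>.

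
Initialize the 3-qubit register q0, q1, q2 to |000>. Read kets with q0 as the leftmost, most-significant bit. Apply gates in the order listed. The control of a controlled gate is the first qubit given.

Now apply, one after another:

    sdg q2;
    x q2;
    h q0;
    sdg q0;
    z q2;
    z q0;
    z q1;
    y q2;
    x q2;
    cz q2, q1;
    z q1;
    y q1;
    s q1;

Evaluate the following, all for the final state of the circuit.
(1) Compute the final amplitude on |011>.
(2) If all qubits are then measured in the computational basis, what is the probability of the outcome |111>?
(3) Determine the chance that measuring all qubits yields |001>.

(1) |011> carries amplitude -sqrt(2)*I/2 in the final state.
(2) A full measurement returns |111> with probability 1/2.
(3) Outcome |001> occurs with probability 0.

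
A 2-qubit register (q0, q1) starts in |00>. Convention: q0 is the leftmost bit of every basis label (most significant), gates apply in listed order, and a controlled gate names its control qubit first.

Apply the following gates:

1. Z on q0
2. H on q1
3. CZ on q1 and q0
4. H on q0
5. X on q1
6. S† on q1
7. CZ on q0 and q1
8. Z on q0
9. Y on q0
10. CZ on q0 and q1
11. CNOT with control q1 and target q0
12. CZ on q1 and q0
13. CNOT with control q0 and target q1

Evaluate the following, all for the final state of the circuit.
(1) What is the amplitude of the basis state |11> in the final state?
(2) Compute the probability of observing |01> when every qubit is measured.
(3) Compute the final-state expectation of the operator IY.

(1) |11> carries amplitude I/2 in the final state.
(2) The probability of measuring |01> is 1/4.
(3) The observable IY averages to 1.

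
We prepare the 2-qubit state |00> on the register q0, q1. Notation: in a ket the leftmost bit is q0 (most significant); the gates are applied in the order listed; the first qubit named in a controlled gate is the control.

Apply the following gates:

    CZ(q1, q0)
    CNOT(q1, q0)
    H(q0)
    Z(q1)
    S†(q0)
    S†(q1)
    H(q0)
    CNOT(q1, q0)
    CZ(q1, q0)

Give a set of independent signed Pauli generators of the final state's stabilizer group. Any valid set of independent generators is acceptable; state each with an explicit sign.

The stabilizer group can be generated by +YI, +IZ, among other valid generating sets.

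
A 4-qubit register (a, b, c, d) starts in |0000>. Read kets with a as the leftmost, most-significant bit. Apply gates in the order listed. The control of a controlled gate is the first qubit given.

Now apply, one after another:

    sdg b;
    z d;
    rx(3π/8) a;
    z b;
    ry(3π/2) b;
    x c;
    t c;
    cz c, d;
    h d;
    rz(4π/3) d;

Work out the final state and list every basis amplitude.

The resulting statevector has amplitude 0 on |0000>, 0 on |0001>, exp(7*I*pi/12)*cos(3*pi/16)/2 on |0010>, -exp(11*I*pi/12)*cos(3*pi/16)/2 on |0011>, 0 on |0100>, 0 on |0101>, -exp(7*I*pi/12)*cos(3*pi/16)/2 on |0110>, exp(11*I*pi/12)*cos(3*pi/16)/2 on |0111>, 0 on |1000>, 0 on |1001>, exp(I*pi/12)*sin(3*pi/16)/2 on |1010>, -exp(5*I*pi/12)*sin(3*pi/16)/2 on |1011>, 0 on |1100>, 0 on |1101>, -exp(I*pi/12)*sin(3*pi/16)/2 on |1110>, exp(5*I*pi/12)*sin(3*pi/16)/2 on |1111>.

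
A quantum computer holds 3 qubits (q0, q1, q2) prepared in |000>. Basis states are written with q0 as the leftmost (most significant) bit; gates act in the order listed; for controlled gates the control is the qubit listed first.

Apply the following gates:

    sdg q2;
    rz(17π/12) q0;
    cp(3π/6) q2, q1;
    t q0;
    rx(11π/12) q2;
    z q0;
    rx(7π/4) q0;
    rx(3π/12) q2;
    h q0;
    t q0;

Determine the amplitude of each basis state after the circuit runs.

The resulting statevector has amplitude sqrt(6)*I*sqrt(sqrt(2)/4 + 1/2)*exp(-17*I*pi/24)/4 + sqrt(6)*sqrt(1/2 - sqrt(2)/4)*exp(-17*I*pi/24)/4 + sqrt(3)*sqrt(1/2 - sqrt(2)/4)*exp(-17*I*pi/24)/4 - I*sqrt(1/2 - sqrt(2)/4)*exp(-17*I*pi/24)/4 - sqrt(sqrt(2)/4 + 1/2)*exp(-17*I*pi/24)/4 - sqrt(3)*I*sqrt(sqrt(2)/4 + 1/2)*exp(-17*I*pi/24)/4 on |000>, sqrt(3)*I*sqrt(sqrt(2)/4 + 1/2)*exp(-17*I*pi/24)/4 + sqrt(sqrt(2)/4 + 1/2)*exp(-17*I*pi/24)/4 + sqrt(2)*I*sqrt(1/2 - sqrt(2)/4)*exp(-17*I*pi/24)/4 + I*sqrt(1/2 - sqrt(2)/4)*exp(-17*I*pi/24)/4 - sqrt(3)*sqrt(1/2 - sqrt(2)/4)*exp(-17*I*pi/24)/4 - sqrt(2)*sqrt(sqrt(2)/4 + 1/2)*exp(-17*I*pi/24)/4 on |001>, 0 on |010>, 0 on |011>, sqrt(6)*sqrt(1/2 - sqrt(2)/4)*exp(-11*I*pi/24)/4 + sqrt(3)*sqrt(1/2 - sqrt(2)/4)*exp(-11*I*pi/24)/4 - sqrt(6)*I*sqrt(sqrt(2)/4 + 1/2)*exp(-11*I*pi/24)/4 + I*sqrt(1/2 - sqrt(2)/4)*exp(-11*I*pi/24)/4 + sqrt(3)*I*sqrt(sqrt(2)/4 + 1/2)*exp(-11*I*pi/24)/4 - sqrt(sqrt(2)/4 + 1/2)*exp(-11*I*pi/24)/4 on |100>, sqrt(2)*sqrt(sqrt(2)/4 + 1/2)*exp(-11*I*pi/24)/4 + sqrt(3)*sqrt(1/2 - sqrt(2)/4)*exp(-11*I*pi/24)/4 + I*sqrt(1/2 - sqrt(2)/4)*exp(-11*I*pi/24)/4 + sqrt(2)*I*sqrt(1/2 - sqrt(2)/4)*exp(-11*I*pi/24)/4 + sqrt(3)*I*sqrt(sqrt(2)/4 + 1/2)*exp(-11*I*pi/24)/4 - sqrt(sqrt(2)/4 + 1/2)*exp(-11*I*pi/24)/4 on |101>, 0 on |110>, 0 on |111>.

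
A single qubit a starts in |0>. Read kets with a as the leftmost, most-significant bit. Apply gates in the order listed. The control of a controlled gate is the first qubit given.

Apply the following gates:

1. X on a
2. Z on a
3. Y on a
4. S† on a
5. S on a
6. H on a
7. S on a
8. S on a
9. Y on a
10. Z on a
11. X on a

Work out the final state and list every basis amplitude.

The resulting statevector has amplitude sqrt(2)/2 on |0>, -sqrt(2)/2 on |1>.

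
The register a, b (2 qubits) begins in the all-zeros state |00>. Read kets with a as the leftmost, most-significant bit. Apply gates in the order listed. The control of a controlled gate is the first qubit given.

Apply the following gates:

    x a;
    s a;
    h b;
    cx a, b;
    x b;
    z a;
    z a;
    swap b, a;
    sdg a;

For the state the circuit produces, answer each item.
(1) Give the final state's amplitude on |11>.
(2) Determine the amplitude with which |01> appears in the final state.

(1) The amplitude on |11> is sqrt(2)/2.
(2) |01> carries amplitude sqrt(2)*I/2 in the final state.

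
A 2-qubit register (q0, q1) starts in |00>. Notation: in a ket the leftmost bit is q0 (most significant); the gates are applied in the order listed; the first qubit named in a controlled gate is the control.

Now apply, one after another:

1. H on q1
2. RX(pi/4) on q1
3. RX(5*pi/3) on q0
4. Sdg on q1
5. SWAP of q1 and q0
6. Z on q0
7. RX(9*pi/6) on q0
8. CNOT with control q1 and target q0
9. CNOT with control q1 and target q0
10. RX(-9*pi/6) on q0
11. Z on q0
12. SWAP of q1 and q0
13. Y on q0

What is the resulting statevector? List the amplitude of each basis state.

The resulting statevector has amplitude -sqrt(2)*sqrt(sqrt(2) + 2)/8 + sqrt(2)*I*sqrt(2 - sqrt(2))/8 on |00>, sqrt(2)*sqrt(2 - sqrt(2))/8 + sqrt(2)*I*sqrt(sqrt(2) + 2)/8 on |01>, -sqrt(6)*sqrt(2 - sqrt(2))/8 - sqrt(6)*I*sqrt(sqrt(2) + 2)/8 on |10>, -sqrt(6)*sqrt(sqrt(2) + 2)/8 + sqrt(6)*I*sqrt(2 - sqrt(2))/8 on |11>. Key observation: gates 5-12 undo each other exactly, leaving only the rest of the circuit to track.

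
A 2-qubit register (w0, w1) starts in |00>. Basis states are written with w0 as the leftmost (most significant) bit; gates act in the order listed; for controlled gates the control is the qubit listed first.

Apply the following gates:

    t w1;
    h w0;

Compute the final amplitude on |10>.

|10> carries amplitude sqrt(2)/2 in the final state.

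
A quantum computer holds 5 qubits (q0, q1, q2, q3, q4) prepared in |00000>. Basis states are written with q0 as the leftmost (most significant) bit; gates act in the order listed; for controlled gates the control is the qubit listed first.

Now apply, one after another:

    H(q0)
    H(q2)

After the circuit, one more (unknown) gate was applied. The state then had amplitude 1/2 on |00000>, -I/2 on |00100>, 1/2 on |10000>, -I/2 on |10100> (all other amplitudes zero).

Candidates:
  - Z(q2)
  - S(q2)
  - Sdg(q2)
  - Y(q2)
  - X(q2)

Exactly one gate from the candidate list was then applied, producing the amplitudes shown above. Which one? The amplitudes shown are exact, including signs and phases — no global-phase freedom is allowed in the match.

The applied gate was Sdg(q2).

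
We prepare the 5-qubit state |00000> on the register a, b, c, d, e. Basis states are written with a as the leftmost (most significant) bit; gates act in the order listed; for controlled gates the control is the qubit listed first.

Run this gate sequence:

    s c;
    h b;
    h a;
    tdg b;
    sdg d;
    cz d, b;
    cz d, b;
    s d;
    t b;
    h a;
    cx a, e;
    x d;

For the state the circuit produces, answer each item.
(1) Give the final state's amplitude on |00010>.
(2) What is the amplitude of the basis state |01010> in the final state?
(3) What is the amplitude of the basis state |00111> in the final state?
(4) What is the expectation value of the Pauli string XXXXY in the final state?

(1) |00010> carries amplitude sqrt(2)/2 in the final state.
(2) |01010> carries amplitude sqrt(2)/2 in the final state.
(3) |00111> carries amplitude 0 in the final state.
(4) The expectation value of XXXXY is 0.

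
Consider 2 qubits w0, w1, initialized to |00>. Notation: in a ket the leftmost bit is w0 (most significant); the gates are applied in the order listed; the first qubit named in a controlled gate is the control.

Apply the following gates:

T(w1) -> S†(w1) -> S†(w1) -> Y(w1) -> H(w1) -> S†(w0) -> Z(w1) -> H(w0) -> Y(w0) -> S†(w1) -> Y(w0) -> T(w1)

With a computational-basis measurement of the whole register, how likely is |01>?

Outcome |01> occurs with probability 1/4.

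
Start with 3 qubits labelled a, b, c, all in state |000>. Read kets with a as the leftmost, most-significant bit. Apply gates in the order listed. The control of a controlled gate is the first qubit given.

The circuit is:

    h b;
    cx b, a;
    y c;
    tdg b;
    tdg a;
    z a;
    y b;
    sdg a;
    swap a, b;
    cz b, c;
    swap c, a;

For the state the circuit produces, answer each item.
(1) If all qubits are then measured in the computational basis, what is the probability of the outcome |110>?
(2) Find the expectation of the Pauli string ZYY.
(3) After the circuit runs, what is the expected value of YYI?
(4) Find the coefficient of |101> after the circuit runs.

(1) A full measurement returns |110> with probability 1/2.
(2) The expectation value of ZYY is -1.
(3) In the final state, YYI has expectation 0.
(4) The amplitude on |101> is -sqrt(2)/2.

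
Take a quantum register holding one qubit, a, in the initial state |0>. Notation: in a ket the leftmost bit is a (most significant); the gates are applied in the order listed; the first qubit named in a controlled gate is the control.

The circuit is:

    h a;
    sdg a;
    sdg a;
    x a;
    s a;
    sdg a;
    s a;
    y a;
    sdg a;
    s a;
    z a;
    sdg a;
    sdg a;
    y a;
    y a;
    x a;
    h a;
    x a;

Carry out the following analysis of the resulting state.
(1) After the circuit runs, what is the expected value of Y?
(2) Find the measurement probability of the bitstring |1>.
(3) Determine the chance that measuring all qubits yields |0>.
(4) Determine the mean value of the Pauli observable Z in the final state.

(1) The observable Y averages to 1.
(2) A full measurement returns |1> with probability 1/2.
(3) The probability of measuring |0> is 1/2.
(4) In the final state, Z has expectation 0.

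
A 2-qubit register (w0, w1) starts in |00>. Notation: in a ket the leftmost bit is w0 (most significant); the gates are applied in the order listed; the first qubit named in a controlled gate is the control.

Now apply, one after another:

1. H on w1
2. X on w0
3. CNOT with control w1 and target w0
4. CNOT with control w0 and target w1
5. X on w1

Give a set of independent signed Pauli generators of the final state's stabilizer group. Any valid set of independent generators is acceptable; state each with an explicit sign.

One valid set of independent stabilizer generators is +XI, +IZ (any independent generating set of the same group is equally correct).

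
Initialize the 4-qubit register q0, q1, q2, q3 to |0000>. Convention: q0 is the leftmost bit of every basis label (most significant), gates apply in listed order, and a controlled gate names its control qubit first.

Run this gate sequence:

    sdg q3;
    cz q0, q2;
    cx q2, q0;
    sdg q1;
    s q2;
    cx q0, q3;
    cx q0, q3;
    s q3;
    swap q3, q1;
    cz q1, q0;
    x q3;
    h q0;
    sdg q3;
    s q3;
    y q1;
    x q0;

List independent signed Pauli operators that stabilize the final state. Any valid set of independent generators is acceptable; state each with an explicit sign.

The stabilizer group can be generated by +XIII, -IZII, +IIZI, -IIIZ, among other valid generating sets. Key observation: steps 6-7 multiply out to the identity, so the circuit reduces to the remaining gates.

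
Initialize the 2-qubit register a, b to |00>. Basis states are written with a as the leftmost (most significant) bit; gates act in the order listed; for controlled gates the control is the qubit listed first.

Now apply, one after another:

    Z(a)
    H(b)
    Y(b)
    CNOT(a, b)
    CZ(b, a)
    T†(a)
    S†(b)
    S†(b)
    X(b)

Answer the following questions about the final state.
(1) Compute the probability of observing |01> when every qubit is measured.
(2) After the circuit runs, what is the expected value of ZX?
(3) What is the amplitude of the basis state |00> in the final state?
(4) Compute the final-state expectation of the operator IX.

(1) The probability of measuring |01> is 1/2.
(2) In the final state, ZX has expectation 1.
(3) |00> carries amplitude -sqrt(2)*I/2 in the final state.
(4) The expectation value of IX is 1.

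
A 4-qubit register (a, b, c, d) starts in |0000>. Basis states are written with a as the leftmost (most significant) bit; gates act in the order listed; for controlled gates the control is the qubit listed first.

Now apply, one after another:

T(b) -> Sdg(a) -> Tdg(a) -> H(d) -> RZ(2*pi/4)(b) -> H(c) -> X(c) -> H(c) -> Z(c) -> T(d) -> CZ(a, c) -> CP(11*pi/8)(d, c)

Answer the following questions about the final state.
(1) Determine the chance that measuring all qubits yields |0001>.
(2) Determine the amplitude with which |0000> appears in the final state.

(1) The probability of measuring |0001> is 1/2. Key observation: steps 6-9 multiply out to the identity, so the circuit reduces to the remaining gates.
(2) The amplitude on |0000> is -sqrt(2)*exp(3*I*pi/4)/2.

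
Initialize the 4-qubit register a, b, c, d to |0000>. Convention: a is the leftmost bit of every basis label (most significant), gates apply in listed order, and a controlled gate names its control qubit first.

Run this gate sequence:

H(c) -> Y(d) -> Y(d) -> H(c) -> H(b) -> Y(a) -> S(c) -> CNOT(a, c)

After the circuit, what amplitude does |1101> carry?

The amplitude on |1101> is 0.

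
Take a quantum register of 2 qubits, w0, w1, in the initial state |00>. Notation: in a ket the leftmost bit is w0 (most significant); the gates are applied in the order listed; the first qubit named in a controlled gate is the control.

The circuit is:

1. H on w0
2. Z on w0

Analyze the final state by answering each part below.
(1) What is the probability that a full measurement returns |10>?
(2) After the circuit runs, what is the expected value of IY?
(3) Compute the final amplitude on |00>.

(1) Outcome |10> occurs with probability 1/2.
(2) The observable IY averages to 0.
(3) |00> carries amplitude sqrt(2)/2 in the final state.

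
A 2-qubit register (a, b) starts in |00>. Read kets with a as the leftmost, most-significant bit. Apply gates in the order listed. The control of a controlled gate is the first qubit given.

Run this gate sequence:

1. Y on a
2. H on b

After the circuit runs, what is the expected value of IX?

The expectation value of IX is 1.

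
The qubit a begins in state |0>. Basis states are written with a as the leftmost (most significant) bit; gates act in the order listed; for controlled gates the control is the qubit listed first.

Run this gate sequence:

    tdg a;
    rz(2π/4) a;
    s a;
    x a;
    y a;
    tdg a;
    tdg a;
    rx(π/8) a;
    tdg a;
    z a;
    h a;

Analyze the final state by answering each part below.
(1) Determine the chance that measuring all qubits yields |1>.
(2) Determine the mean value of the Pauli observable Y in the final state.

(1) Outcome |1> occurs with probability 1/2 - sqrt(4 - 2*sqrt(2))/8.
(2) The observable Y averages to -sqrt(4 - 2*sqrt(2))/4.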